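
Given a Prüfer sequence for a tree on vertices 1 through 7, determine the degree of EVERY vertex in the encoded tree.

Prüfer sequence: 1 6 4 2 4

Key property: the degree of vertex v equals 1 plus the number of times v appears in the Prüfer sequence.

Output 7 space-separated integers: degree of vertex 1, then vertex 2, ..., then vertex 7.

p_1 = 1: count[1] becomes 1
p_2 = 6: count[6] becomes 1
p_3 = 4: count[4] becomes 1
p_4 = 2: count[2] becomes 1
p_5 = 4: count[4] becomes 2
Degrees (1 + count): deg[1]=1+1=2, deg[2]=1+1=2, deg[3]=1+0=1, deg[4]=1+2=3, deg[5]=1+0=1, deg[6]=1+1=2, deg[7]=1+0=1

Answer: 2 2 1 3 1 2 1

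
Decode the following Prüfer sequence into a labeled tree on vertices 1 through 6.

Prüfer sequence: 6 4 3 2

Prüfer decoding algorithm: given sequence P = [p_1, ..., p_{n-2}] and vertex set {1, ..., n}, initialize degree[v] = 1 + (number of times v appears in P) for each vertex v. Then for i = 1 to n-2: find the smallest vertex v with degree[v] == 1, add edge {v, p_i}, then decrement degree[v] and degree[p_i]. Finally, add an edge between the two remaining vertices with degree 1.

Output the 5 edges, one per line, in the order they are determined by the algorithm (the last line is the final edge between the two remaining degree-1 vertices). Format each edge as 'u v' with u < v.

Answer: 1 6
4 5
3 4
2 3
2 6

Derivation:
Initial degrees: {1:1, 2:2, 3:2, 4:2, 5:1, 6:2}
Step 1: smallest deg-1 vertex = 1, p_1 = 6. Add edge {1,6}. Now deg[1]=0, deg[6]=1.
Step 2: smallest deg-1 vertex = 5, p_2 = 4. Add edge {4,5}. Now deg[5]=0, deg[4]=1.
Step 3: smallest deg-1 vertex = 4, p_3 = 3. Add edge {3,4}. Now deg[4]=0, deg[3]=1.
Step 4: smallest deg-1 vertex = 3, p_4 = 2. Add edge {2,3}. Now deg[3]=0, deg[2]=1.
Final: two remaining deg-1 vertices are 2, 6. Add edge {2,6}.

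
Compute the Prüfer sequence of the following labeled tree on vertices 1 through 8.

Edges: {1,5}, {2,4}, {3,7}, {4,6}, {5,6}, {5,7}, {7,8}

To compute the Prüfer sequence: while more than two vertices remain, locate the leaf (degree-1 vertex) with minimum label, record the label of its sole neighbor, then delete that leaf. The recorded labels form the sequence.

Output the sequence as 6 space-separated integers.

Answer: 5 4 7 6 5 7

Derivation:
Step 1: leaves = {1,2,3,8}. Remove smallest leaf 1, emit neighbor 5.
Step 2: leaves = {2,3,8}. Remove smallest leaf 2, emit neighbor 4.
Step 3: leaves = {3,4,8}. Remove smallest leaf 3, emit neighbor 7.
Step 4: leaves = {4,8}. Remove smallest leaf 4, emit neighbor 6.
Step 5: leaves = {6,8}. Remove smallest leaf 6, emit neighbor 5.
Step 6: leaves = {5,8}. Remove smallest leaf 5, emit neighbor 7.
Done: 2 vertices remain (7, 8). Sequence = [5 4 7 6 5 7]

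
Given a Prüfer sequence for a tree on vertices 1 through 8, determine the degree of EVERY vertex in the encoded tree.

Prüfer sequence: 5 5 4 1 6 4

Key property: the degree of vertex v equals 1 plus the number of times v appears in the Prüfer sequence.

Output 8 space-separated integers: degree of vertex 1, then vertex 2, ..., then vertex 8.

p_1 = 5: count[5] becomes 1
p_2 = 5: count[5] becomes 2
p_3 = 4: count[4] becomes 1
p_4 = 1: count[1] becomes 1
p_5 = 6: count[6] becomes 1
p_6 = 4: count[4] becomes 2
Degrees (1 + count): deg[1]=1+1=2, deg[2]=1+0=1, deg[3]=1+0=1, deg[4]=1+2=3, deg[5]=1+2=3, deg[6]=1+1=2, deg[7]=1+0=1, deg[8]=1+0=1

Answer: 2 1 1 3 3 2 1 1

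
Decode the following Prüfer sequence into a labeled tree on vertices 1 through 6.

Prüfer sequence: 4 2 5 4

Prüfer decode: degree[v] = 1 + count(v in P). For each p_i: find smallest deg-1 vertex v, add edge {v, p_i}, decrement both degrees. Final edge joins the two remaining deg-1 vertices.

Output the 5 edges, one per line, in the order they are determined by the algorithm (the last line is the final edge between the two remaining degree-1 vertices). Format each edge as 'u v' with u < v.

Initial degrees: {1:1, 2:2, 3:1, 4:3, 5:2, 6:1}
Step 1: smallest deg-1 vertex = 1, p_1 = 4. Add edge {1,4}. Now deg[1]=0, deg[4]=2.
Step 2: smallest deg-1 vertex = 3, p_2 = 2. Add edge {2,3}. Now deg[3]=0, deg[2]=1.
Step 3: smallest deg-1 vertex = 2, p_3 = 5. Add edge {2,5}. Now deg[2]=0, deg[5]=1.
Step 4: smallest deg-1 vertex = 5, p_4 = 4. Add edge {4,5}. Now deg[5]=0, deg[4]=1.
Final: two remaining deg-1 vertices are 4, 6. Add edge {4,6}.

Answer: 1 4
2 3
2 5
4 5
4 6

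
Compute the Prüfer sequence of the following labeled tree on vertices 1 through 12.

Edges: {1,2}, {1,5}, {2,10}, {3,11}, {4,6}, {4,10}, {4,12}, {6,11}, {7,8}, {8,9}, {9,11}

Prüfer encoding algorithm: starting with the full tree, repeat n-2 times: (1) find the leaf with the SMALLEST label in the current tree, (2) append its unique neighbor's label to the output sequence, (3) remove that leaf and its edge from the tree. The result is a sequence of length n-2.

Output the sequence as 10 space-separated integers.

Step 1: leaves = {3,5,7,12}. Remove smallest leaf 3, emit neighbor 11.
Step 2: leaves = {5,7,12}. Remove smallest leaf 5, emit neighbor 1.
Step 3: leaves = {1,7,12}. Remove smallest leaf 1, emit neighbor 2.
Step 4: leaves = {2,7,12}. Remove smallest leaf 2, emit neighbor 10.
Step 5: leaves = {7,10,12}. Remove smallest leaf 7, emit neighbor 8.
Step 6: leaves = {8,10,12}. Remove smallest leaf 8, emit neighbor 9.
Step 7: leaves = {9,10,12}. Remove smallest leaf 9, emit neighbor 11.
Step 8: leaves = {10,11,12}. Remove smallest leaf 10, emit neighbor 4.
Step 9: leaves = {11,12}. Remove smallest leaf 11, emit neighbor 6.
Step 10: leaves = {6,12}. Remove smallest leaf 6, emit neighbor 4.
Done: 2 vertices remain (4, 12). Sequence = [11 1 2 10 8 9 11 4 6 4]

Answer: 11 1 2 10 8 9 11 4 6 4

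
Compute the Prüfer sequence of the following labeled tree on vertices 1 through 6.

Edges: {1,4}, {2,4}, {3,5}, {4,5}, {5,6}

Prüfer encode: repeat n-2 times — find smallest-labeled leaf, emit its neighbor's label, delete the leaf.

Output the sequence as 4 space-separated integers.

Step 1: leaves = {1,2,3,6}. Remove smallest leaf 1, emit neighbor 4.
Step 2: leaves = {2,3,6}. Remove smallest leaf 2, emit neighbor 4.
Step 3: leaves = {3,4,6}. Remove smallest leaf 3, emit neighbor 5.
Step 4: leaves = {4,6}. Remove smallest leaf 4, emit neighbor 5.
Done: 2 vertices remain (5, 6). Sequence = [4 4 5 5]

Answer: 4 4 5 5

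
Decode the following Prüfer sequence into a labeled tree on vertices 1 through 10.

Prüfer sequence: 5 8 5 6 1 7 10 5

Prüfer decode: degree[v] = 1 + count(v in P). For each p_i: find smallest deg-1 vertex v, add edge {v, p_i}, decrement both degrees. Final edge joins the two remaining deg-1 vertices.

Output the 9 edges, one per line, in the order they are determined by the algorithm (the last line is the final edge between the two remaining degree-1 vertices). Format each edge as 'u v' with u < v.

Initial degrees: {1:2, 2:1, 3:1, 4:1, 5:4, 6:2, 7:2, 8:2, 9:1, 10:2}
Step 1: smallest deg-1 vertex = 2, p_1 = 5. Add edge {2,5}. Now deg[2]=0, deg[5]=3.
Step 2: smallest deg-1 vertex = 3, p_2 = 8. Add edge {3,8}. Now deg[3]=0, deg[8]=1.
Step 3: smallest deg-1 vertex = 4, p_3 = 5. Add edge {4,5}. Now deg[4]=0, deg[5]=2.
Step 4: smallest deg-1 vertex = 8, p_4 = 6. Add edge {6,8}. Now deg[8]=0, deg[6]=1.
Step 5: smallest deg-1 vertex = 6, p_5 = 1. Add edge {1,6}. Now deg[6]=0, deg[1]=1.
Step 6: smallest deg-1 vertex = 1, p_6 = 7. Add edge {1,7}. Now deg[1]=0, deg[7]=1.
Step 7: smallest deg-1 vertex = 7, p_7 = 10. Add edge {7,10}. Now deg[7]=0, deg[10]=1.
Step 8: smallest deg-1 vertex = 9, p_8 = 5. Add edge {5,9}. Now deg[9]=0, deg[5]=1.
Final: two remaining deg-1 vertices are 5, 10. Add edge {5,10}.

Answer: 2 5
3 8
4 5
6 8
1 6
1 7
7 10
5 9
5 10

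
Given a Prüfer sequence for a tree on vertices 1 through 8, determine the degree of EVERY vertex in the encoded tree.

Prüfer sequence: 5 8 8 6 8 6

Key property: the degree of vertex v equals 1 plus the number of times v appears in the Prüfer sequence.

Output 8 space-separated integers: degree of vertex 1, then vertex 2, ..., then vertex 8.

Answer: 1 1 1 1 2 3 1 4

Derivation:
p_1 = 5: count[5] becomes 1
p_2 = 8: count[8] becomes 1
p_3 = 8: count[8] becomes 2
p_4 = 6: count[6] becomes 1
p_5 = 8: count[8] becomes 3
p_6 = 6: count[6] becomes 2
Degrees (1 + count): deg[1]=1+0=1, deg[2]=1+0=1, deg[3]=1+0=1, deg[4]=1+0=1, deg[5]=1+1=2, deg[6]=1+2=3, deg[7]=1+0=1, deg[8]=1+3=4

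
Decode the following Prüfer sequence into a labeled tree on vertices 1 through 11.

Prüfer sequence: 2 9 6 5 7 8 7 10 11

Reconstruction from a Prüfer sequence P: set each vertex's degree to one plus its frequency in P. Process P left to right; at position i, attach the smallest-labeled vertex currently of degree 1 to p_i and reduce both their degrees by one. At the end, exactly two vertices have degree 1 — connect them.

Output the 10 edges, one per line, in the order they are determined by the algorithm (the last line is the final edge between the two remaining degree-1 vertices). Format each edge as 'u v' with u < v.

Initial degrees: {1:1, 2:2, 3:1, 4:1, 5:2, 6:2, 7:3, 8:2, 9:2, 10:2, 11:2}
Step 1: smallest deg-1 vertex = 1, p_1 = 2. Add edge {1,2}. Now deg[1]=0, deg[2]=1.
Step 2: smallest deg-1 vertex = 2, p_2 = 9. Add edge {2,9}. Now deg[2]=0, deg[9]=1.
Step 3: smallest deg-1 vertex = 3, p_3 = 6. Add edge {3,6}. Now deg[3]=0, deg[6]=1.
Step 4: smallest deg-1 vertex = 4, p_4 = 5. Add edge {4,5}. Now deg[4]=0, deg[5]=1.
Step 5: smallest deg-1 vertex = 5, p_5 = 7. Add edge {5,7}. Now deg[5]=0, deg[7]=2.
Step 6: smallest deg-1 vertex = 6, p_6 = 8. Add edge {6,8}. Now deg[6]=0, deg[8]=1.
Step 7: smallest deg-1 vertex = 8, p_7 = 7. Add edge {7,8}. Now deg[8]=0, deg[7]=1.
Step 8: smallest deg-1 vertex = 7, p_8 = 10. Add edge {7,10}. Now deg[7]=0, deg[10]=1.
Step 9: smallest deg-1 vertex = 9, p_9 = 11. Add edge {9,11}. Now deg[9]=0, deg[11]=1.
Final: two remaining deg-1 vertices are 10, 11. Add edge {10,11}.

Answer: 1 2
2 9
3 6
4 5
5 7
6 8
7 8
7 10
9 11
10 11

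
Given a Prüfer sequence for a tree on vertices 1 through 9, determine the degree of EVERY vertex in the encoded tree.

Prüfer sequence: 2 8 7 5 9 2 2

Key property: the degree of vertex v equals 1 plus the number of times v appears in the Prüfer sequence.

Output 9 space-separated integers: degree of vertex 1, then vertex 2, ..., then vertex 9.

p_1 = 2: count[2] becomes 1
p_2 = 8: count[8] becomes 1
p_3 = 7: count[7] becomes 1
p_4 = 5: count[5] becomes 1
p_5 = 9: count[9] becomes 1
p_6 = 2: count[2] becomes 2
p_7 = 2: count[2] becomes 3
Degrees (1 + count): deg[1]=1+0=1, deg[2]=1+3=4, deg[3]=1+0=1, deg[4]=1+0=1, deg[5]=1+1=2, deg[6]=1+0=1, deg[7]=1+1=2, deg[8]=1+1=2, deg[9]=1+1=2

Answer: 1 4 1 1 2 1 2 2 2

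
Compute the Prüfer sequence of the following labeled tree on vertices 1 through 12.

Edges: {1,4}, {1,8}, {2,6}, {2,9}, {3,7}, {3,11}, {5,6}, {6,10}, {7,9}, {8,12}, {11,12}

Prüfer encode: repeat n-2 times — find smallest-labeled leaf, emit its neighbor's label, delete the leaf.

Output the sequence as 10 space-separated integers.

Answer: 1 8 6 12 6 2 9 7 3 11

Derivation:
Step 1: leaves = {4,5,10}. Remove smallest leaf 4, emit neighbor 1.
Step 2: leaves = {1,5,10}. Remove smallest leaf 1, emit neighbor 8.
Step 3: leaves = {5,8,10}. Remove smallest leaf 5, emit neighbor 6.
Step 4: leaves = {8,10}. Remove smallest leaf 8, emit neighbor 12.
Step 5: leaves = {10,12}. Remove smallest leaf 10, emit neighbor 6.
Step 6: leaves = {6,12}. Remove smallest leaf 6, emit neighbor 2.
Step 7: leaves = {2,12}. Remove smallest leaf 2, emit neighbor 9.
Step 8: leaves = {9,12}. Remove smallest leaf 9, emit neighbor 7.
Step 9: leaves = {7,12}. Remove smallest leaf 7, emit neighbor 3.
Step 10: leaves = {3,12}. Remove smallest leaf 3, emit neighbor 11.
Done: 2 vertices remain (11, 12). Sequence = [1 8 6 12 6 2 9 7 3 11]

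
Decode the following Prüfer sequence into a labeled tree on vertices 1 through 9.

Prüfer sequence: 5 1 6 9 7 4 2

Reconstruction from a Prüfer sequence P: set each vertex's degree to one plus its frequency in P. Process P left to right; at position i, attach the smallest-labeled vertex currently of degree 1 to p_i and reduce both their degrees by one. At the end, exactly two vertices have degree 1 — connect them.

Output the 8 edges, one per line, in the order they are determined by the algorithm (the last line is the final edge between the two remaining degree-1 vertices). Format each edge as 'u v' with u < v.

Initial degrees: {1:2, 2:2, 3:1, 4:2, 5:2, 6:2, 7:2, 8:1, 9:2}
Step 1: smallest deg-1 vertex = 3, p_1 = 5. Add edge {3,5}. Now deg[3]=0, deg[5]=1.
Step 2: smallest deg-1 vertex = 5, p_2 = 1. Add edge {1,5}. Now deg[5]=0, deg[1]=1.
Step 3: smallest deg-1 vertex = 1, p_3 = 6. Add edge {1,6}. Now deg[1]=0, deg[6]=1.
Step 4: smallest deg-1 vertex = 6, p_4 = 9. Add edge {6,9}. Now deg[6]=0, deg[9]=1.
Step 5: smallest deg-1 vertex = 8, p_5 = 7. Add edge {7,8}. Now deg[8]=0, deg[7]=1.
Step 6: smallest deg-1 vertex = 7, p_6 = 4. Add edge {4,7}. Now deg[7]=0, deg[4]=1.
Step 7: smallest deg-1 vertex = 4, p_7 = 2. Add edge {2,4}. Now deg[4]=0, deg[2]=1.
Final: two remaining deg-1 vertices are 2, 9. Add edge {2,9}.

Answer: 3 5
1 5
1 6
6 9
7 8
4 7
2 4
2 9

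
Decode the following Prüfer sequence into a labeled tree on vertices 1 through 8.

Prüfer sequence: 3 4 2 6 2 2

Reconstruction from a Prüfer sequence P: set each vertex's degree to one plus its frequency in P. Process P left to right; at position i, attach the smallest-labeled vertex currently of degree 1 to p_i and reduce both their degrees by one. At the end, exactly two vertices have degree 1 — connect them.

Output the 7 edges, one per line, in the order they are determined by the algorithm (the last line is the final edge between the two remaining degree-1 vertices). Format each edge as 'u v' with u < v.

Initial degrees: {1:1, 2:4, 3:2, 4:2, 5:1, 6:2, 7:1, 8:1}
Step 1: smallest deg-1 vertex = 1, p_1 = 3. Add edge {1,3}. Now deg[1]=0, deg[3]=1.
Step 2: smallest deg-1 vertex = 3, p_2 = 4. Add edge {3,4}. Now deg[3]=0, deg[4]=1.
Step 3: smallest deg-1 vertex = 4, p_3 = 2. Add edge {2,4}. Now deg[4]=0, deg[2]=3.
Step 4: smallest deg-1 vertex = 5, p_4 = 6. Add edge {5,6}. Now deg[5]=0, deg[6]=1.
Step 5: smallest deg-1 vertex = 6, p_5 = 2. Add edge {2,6}. Now deg[6]=0, deg[2]=2.
Step 6: smallest deg-1 vertex = 7, p_6 = 2. Add edge {2,7}. Now deg[7]=0, deg[2]=1.
Final: two remaining deg-1 vertices are 2, 8. Add edge {2,8}.

Answer: 1 3
3 4
2 4
5 6
2 6
2 7
2 8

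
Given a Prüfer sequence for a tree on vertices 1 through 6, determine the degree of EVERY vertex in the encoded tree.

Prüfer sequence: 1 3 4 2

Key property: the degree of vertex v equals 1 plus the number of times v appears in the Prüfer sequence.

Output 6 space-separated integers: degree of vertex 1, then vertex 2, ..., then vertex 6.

Answer: 2 2 2 2 1 1

Derivation:
p_1 = 1: count[1] becomes 1
p_2 = 3: count[3] becomes 1
p_3 = 4: count[4] becomes 1
p_4 = 2: count[2] becomes 1
Degrees (1 + count): deg[1]=1+1=2, deg[2]=1+1=2, deg[3]=1+1=2, deg[4]=1+1=2, deg[5]=1+0=1, deg[6]=1+0=1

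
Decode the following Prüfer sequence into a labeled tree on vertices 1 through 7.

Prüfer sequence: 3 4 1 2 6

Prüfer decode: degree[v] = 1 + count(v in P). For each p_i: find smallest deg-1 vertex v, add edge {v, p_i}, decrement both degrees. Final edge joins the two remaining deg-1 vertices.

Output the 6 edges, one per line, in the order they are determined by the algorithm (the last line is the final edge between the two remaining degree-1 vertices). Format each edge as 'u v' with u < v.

Initial degrees: {1:2, 2:2, 3:2, 4:2, 5:1, 6:2, 7:1}
Step 1: smallest deg-1 vertex = 5, p_1 = 3. Add edge {3,5}. Now deg[5]=0, deg[3]=1.
Step 2: smallest deg-1 vertex = 3, p_2 = 4. Add edge {3,4}. Now deg[3]=0, deg[4]=1.
Step 3: smallest deg-1 vertex = 4, p_3 = 1. Add edge {1,4}. Now deg[4]=0, deg[1]=1.
Step 4: smallest deg-1 vertex = 1, p_4 = 2. Add edge {1,2}. Now deg[1]=0, deg[2]=1.
Step 5: smallest deg-1 vertex = 2, p_5 = 6. Add edge {2,6}. Now deg[2]=0, deg[6]=1.
Final: two remaining deg-1 vertices are 6, 7. Add edge {6,7}.

Answer: 3 5
3 4
1 4
1 2
2 6
6 7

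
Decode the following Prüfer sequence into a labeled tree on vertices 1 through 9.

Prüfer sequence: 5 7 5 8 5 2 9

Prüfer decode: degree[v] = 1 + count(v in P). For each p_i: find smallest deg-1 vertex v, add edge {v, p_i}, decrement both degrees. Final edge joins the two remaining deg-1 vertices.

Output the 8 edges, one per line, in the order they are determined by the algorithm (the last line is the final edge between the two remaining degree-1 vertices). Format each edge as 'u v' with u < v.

Answer: 1 5
3 7
4 5
6 8
5 7
2 5
2 9
8 9

Derivation:
Initial degrees: {1:1, 2:2, 3:1, 4:1, 5:4, 6:1, 7:2, 8:2, 9:2}
Step 1: smallest deg-1 vertex = 1, p_1 = 5. Add edge {1,5}. Now deg[1]=0, deg[5]=3.
Step 2: smallest deg-1 vertex = 3, p_2 = 7. Add edge {3,7}. Now deg[3]=0, deg[7]=1.
Step 3: smallest deg-1 vertex = 4, p_3 = 5. Add edge {4,5}. Now deg[4]=0, deg[5]=2.
Step 4: smallest deg-1 vertex = 6, p_4 = 8. Add edge {6,8}. Now deg[6]=0, deg[8]=1.
Step 5: smallest deg-1 vertex = 7, p_5 = 5. Add edge {5,7}. Now deg[7]=0, deg[5]=1.
Step 6: smallest deg-1 vertex = 5, p_6 = 2. Add edge {2,5}. Now deg[5]=0, deg[2]=1.
Step 7: smallest deg-1 vertex = 2, p_7 = 9. Add edge {2,9}. Now deg[2]=0, deg[9]=1.
Final: two remaining deg-1 vertices are 8, 9. Add edge {8,9}.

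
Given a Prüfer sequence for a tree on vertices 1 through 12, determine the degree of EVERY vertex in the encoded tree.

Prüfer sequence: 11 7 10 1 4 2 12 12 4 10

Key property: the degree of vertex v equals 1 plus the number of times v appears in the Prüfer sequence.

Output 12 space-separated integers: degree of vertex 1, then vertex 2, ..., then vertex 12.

p_1 = 11: count[11] becomes 1
p_2 = 7: count[7] becomes 1
p_3 = 10: count[10] becomes 1
p_4 = 1: count[1] becomes 1
p_5 = 4: count[4] becomes 1
p_6 = 2: count[2] becomes 1
p_7 = 12: count[12] becomes 1
p_8 = 12: count[12] becomes 2
p_9 = 4: count[4] becomes 2
p_10 = 10: count[10] becomes 2
Degrees (1 + count): deg[1]=1+1=2, deg[2]=1+1=2, deg[3]=1+0=1, deg[4]=1+2=3, deg[5]=1+0=1, deg[6]=1+0=1, deg[7]=1+1=2, deg[8]=1+0=1, deg[9]=1+0=1, deg[10]=1+2=3, deg[11]=1+1=2, deg[12]=1+2=3

Answer: 2 2 1 3 1 1 2 1 1 3 2 3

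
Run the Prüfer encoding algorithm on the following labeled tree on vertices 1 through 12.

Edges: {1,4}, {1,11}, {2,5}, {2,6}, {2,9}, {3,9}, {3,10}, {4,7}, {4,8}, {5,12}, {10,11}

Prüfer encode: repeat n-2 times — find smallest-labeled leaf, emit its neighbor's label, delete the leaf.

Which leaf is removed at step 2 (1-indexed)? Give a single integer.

Answer: 7

Derivation:
Step 1: current leaves = {6,7,8,12}. Remove leaf 6 (neighbor: 2).
Step 2: current leaves = {7,8,12}. Remove leaf 7 (neighbor: 4).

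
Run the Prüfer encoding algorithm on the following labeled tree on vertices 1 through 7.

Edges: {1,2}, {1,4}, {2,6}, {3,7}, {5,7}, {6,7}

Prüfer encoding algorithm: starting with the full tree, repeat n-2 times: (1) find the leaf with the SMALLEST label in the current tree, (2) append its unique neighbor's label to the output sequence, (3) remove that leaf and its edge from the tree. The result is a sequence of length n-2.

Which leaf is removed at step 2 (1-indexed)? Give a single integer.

Answer: 4

Derivation:
Step 1: current leaves = {3,4,5}. Remove leaf 3 (neighbor: 7).
Step 2: current leaves = {4,5}. Remove leaf 4 (neighbor: 1).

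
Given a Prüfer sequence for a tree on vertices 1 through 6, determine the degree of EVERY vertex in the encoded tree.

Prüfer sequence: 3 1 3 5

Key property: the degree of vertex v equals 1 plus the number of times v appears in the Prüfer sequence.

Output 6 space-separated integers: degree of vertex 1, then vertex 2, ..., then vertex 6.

Answer: 2 1 3 1 2 1

Derivation:
p_1 = 3: count[3] becomes 1
p_2 = 1: count[1] becomes 1
p_3 = 3: count[3] becomes 2
p_4 = 5: count[5] becomes 1
Degrees (1 + count): deg[1]=1+1=2, deg[2]=1+0=1, deg[3]=1+2=3, deg[4]=1+0=1, deg[5]=1+1=2, deg[6]=1+0=1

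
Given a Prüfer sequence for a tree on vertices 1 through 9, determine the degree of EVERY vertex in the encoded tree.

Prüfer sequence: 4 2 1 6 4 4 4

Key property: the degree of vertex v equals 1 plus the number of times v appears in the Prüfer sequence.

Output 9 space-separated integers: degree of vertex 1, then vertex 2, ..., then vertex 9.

p_1 = 4: count[4] becomes 1
p_2 = 2: count[2] becomes 1
p_3 = 1: count[1] becomes 1
p_4 = 6: count[6] becomes 1
p_5 = 4: count[4] becomes 2
p_6 = 4: count[4] becomes 3
p_7 = 4: count[4] becomes 4
Degrees (1 + count): deg[1]=1+1=2, deg[2]=1+1=2, deg[3]=1+0=1, deg[4]=1+4=5, deg[5]=1+0=1, deg[6]=1+1=2, deg[7]=1+0=1, deg[8]=1+0=1, deg[9]=1+0=1

Answer: 2 2 1 5 1 2 1 1 1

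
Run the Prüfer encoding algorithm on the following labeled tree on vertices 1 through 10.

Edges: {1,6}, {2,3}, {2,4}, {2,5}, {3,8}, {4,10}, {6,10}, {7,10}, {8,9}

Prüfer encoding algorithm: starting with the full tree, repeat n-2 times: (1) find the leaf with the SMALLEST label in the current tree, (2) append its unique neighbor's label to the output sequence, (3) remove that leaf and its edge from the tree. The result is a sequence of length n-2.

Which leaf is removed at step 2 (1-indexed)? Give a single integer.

Answer: 5

Derivation:
Step 1: current leaves = {1,5,7,9}. Remove leaf 1 (neighbor: 6).
Step 2: current leaves = {5,6,7,9}. Remove leaf 5 (neighbor: 2).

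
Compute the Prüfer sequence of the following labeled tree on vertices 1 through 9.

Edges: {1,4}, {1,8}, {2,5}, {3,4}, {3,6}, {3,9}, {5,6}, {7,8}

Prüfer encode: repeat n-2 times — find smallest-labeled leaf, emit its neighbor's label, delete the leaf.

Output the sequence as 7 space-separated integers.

Answer: 5 6 3 8 1 4 3

Derivation:
Step 1: leaves = {2,7,9}. Remove smallest leaf 2, emit neighbor 5.
Step 2: leaves = {5,7,9}. Remove smallest leaf 5, emit neighbor 6.
Step 3: leaves = {6,7,9}. Remove smallest leaf 6, emit neighbor 3.
Step 4: leaves = {7,9}. Remove smallest leaf 7, emit neighbor 8.
Step 5: leaves = {8,9}. Remove smallest leaf 8, emit neighbor 1.
Step 6: leaves = {1,9}. Remove smallest leaf 1, emit neighbor 4.
Step 7: leaves = {4,9}. Remove smallest leaf 4, emit neighbor 3.
Done: 2 vertices remain (3, 9). Sequence = [5 6 3 8 1 4 3]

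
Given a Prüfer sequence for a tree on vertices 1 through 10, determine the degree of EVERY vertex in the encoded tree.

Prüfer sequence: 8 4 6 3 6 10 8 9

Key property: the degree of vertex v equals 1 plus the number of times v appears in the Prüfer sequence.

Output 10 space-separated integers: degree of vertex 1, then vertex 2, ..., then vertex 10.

p_1 = 8: count[8] becomes 1
p_2 = 4: count[4] becomes 1
p_3 = 6: count[6] becomes 1
p_4 = 3: count[3] becomes 1
p_5 = 6: count[6] becomes 2
p_6 = 10: count[10] becomes 1
p_7 = 8: count[8] becomes 2
p_8 = 9: count[9] becomes 1
Degrees (1 + count): deg[1]=1+0=1, deg[2]=1+0=1, deg[3]=1+1=2, deg[4]=1+1=2, deg[5]=1+0=1, deg[6]=1+2=3, deg[7]=1+0=1, deg[8]=1+2=3, deg[9]=1+1=2, deg[10]=1+1=2

Answer: 1 1 2 2 1 3 1 3 2 2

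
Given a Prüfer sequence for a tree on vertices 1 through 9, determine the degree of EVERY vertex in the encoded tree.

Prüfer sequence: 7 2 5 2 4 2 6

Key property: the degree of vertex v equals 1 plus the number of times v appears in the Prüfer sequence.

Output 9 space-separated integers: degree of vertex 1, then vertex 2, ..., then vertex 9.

Answer: 1 4 1 2 2 2 2 1 1

Derivation:
p_1 = 7: count[7] becomes 1
p_2 = 2: count[2] becomes 1
p_3 = 5: count[5] becomes 1
p_4 = 2: count[2] becomes 2
p_5 = 4: count[4] becomes 1
p_6 = 2: count[2] becomes 3
p_7 = 6: count[6] becomes 1
Degrees (1 + count): deg[1]=1+0=1, deg[2]=1+3=4, deg[3]=1+0=1, deg[4]=1+1=2, deg[5]=1+1=2, deg[6]=1+1=2, deg[7]=1+1=2, deg[8]=1+0=1, deg[9]=1+0=1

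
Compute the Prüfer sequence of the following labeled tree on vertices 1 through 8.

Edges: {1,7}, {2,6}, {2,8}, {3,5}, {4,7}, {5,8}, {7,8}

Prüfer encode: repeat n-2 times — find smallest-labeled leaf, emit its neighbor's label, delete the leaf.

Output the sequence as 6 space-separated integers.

Step 1: leaves = {1,3,4,6}. Remove smallest leaf 1, emit neighbor 7.
Step 2: leaves = {3,4,6}. Remove smallest leaf 3, emit neighbor 5.
Step 3: leaves = {4,5,6}. Remove smallest leaf 4, emit neighbor 7.
Step 4: leaves = {5,6,7}. Remove smallest leaf 5, emit neighbor 8.
Step 5: leaves = {6,7}. Remove smallest leaf 6, emit neighbor 2.
Step 6: leaves = {2,7}. Remove smallest leaf 2, emit neighbor 8.
Done: 2 vertices remain (7, 8). Sequence = [7 5 7 8 2 8]

Answer: 7 5 7 8 2 8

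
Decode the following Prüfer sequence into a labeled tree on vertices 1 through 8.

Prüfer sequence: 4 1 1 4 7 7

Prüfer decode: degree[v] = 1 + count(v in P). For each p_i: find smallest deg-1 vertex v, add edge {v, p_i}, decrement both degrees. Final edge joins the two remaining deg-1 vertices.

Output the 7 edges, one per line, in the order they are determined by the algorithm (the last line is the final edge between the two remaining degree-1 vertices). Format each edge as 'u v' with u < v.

Initial degrees: {1:3, 2:1, 3:1, 4:3, 5:1, 6:1, 7:3, 8:1}
Step 1: smallest deg-1 vertex = 2, p_1 = 4. Add edge {2,4}. Now deg[2]=0, deg[4]=2.
Step 2: smallest deg-1 vertex = 3, p_2 = 1. Add edge {1,3}. Now deg[3]=0, deg[1]=2.
Step 3: smallest deg-1 vertex = 5, p_3 = 1. Add edge {1,5}. Now deg[5]=0, deg[1]=1.
Step 4: smallest deg-1 vertex = 1, p_4 = 4. Add edge {1,4}. Now deg[1]=0, deg[4]=1.
Step 5: smallest deg-1 vertex = 4, p_5 = 7. Add edge {4,7}. Now deg[4]=0, deg[7]=2.
Step 6: smallest deg-1 vertex = 6, p_6 = 7. Add edge {6,7}. Now deg[6]=0, deg[7]=1.
Final: two remaining deg-1 vertices are 7, 8. Add edge {7,8}.

Answer: 2 4
1 3
1 5
1 4
4 7
6 7
7 8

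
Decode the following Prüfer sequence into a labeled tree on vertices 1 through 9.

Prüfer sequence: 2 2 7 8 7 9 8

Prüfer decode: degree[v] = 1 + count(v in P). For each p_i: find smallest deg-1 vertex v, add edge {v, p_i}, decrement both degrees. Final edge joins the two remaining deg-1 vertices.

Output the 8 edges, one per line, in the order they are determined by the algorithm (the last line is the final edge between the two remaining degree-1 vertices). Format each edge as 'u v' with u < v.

Answer: 1 2
2 3
2 7
4 8
5 7
6 9
7 8
8 9

Derivation:
Initial degrees: {1:1, 2:3, 3:1, 4:1, 5:1, 6:1, 7:3, 8:3, 9:2}
Step 1: smallest deg-1 vertex = 1, p_1 = 2. Add edge {1,2}. Now deg[1]=0, deg[2]=2.
Step 2: smallest deg-1 vertex = 3, p_2 = 2. Add edge {2,3}. Now deg[3]=0, deg[2]=1.
Step 3: smallest deg-1 vertex = 2, p_3 = 7. Add edge {2,7}. Now deg[2]=0, deg[7]=2.
Step 4: smallest deg-1 vertex = 4, p_4 = 8. Add edge {4,8}. Now deg[4]=0, deg[8]=2.
Step 5: smallest deg-1 vertex = 5, p_5 = 7. Add edge {5,7}. Now deg[5]=0, deg[7]=1.
Step 6: smallest deg-1 vertex = 6, p_6 = 9. Add edge {6,9}. Now deg[6]=0, deg[9]=1.
Step 7: smallest deg-1 vertex = 7, p_7 = 8. Add edge {7,8}. Now deg[7]=0, deg[8]=1.
Final: two remaining deg-1 vertices are 8, 9. Add edge {8,9}.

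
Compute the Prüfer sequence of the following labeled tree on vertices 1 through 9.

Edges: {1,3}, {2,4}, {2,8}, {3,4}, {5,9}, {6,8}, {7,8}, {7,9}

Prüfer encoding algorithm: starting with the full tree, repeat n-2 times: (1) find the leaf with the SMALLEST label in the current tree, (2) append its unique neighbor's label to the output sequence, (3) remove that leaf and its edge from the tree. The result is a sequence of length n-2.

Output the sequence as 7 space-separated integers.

Step 1: leaves = {1,5,6}. Remove smallest leaf 1, emit neighbor 3.
Step 2: leaves = {3,5,6}. Remove smallest leaf 3, emit neighbor 4.
Step 3: leaves = {4,5,6}. Remove smallest leaf 4, emit neighbor 2.
Step 4: leaves = {2,5,6}. Remove smallest leaf 2, emit neighbor 8.
Step 5: leaves = {5,6}. Remove smallest leaf 5, emit neighbor 9.
Step 6: leaves = {6,9}. Remove smallest leaf 6, emit neighbor 8.
Step 7: leaves = {8,9}. Remove smallest leaf 8, emit neighbor 7.
Done: 2 vertices remain (7, 9). Sequence = [3 4 2 8 9 8 7]

Answer: 3 4 2 8 9 8 7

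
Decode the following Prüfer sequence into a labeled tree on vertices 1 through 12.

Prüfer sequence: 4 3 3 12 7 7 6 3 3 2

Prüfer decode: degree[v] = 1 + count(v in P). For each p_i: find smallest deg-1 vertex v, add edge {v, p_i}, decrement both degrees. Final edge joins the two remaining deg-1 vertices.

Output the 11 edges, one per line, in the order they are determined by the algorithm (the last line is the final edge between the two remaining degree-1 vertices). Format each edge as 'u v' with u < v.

Initial degrees: {1:1, 2:2, 3:5, 4:2, 5:1, 6:2, 7:3, 8:1, 9:1, 10:1, 11:1, 12:2}
Step 1: smallest deg-1 vertex = 1, p_1 = 4. Add edge {1,4}. Now deg[1]=0, deg[4]=1.
Step 2: smallest deg-1 vertex = 4, p_2 = 3. Add edge {3,4}. Now deg[4]=0, deg[3]=4.
Step 3: smallest deg-1 vertex = 5, p_3 = 3. Add edge {3,5}. Now deg[5]=0, deg[3]=3.
Step 4: smallest deg-1 vertex = 8, p_4 = 12. Add edge {8,12}. Now deg[8]=0, deg[12]=1.
Step 5: smallest deg-1 vertex = 9, p_5 = 7. Add edge {7,9}. Now deg[9]=0, deg[7]=2.
Step 6: smallest deg-1 vertex = 10, p_6 = 7. Add edge {7,10}. Now deg[10]=0, deg[7]=1.
Step 7: smallest deg-1 vertex = 7, p_7 = 6. Add edge {6,7}. Now deg[7]=0, deg[6]=1.
Step 8: smallest deg-1 vertex = 6, p_8 = 3. Add edge {3,6}. Now deg[6]=0, deg[3]=2.
Step 9: smallest deg-1 vertex = 11, p_9 = 3. Add edge {3,11}. Now deg[11]=0, deg[3]=1.
Step 10: smallest deg-1 vertex = 3, p_10 = 2. Add edge {2,3}. Now deg[3]=0, deg[2]=1.
Final: two remaining deg-1 vertices are 2, 12. Add edge {2,12}.

Answer: 1 4
3 4
3 5
8 12
7 9
7 10
6 7
3 6
3 11
2 3
2 12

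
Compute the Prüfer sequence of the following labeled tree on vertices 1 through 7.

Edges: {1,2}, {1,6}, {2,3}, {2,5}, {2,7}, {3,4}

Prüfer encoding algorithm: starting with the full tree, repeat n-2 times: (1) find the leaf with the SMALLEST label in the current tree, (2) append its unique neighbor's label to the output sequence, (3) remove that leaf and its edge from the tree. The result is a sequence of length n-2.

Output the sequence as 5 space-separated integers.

Answer: 3 2 2 1 2

Derivation:
Step 1: leaves = {4,5,6,7}. Remove smallest leaf 4, emit neighbor 3.
Step 2: leaves = {3,5,6,7}. Remove smallest leaf 3, emit neighbor 2.
Step 3: leaves = {5,6,7}. Remove smallest leaf 5, emit neighbor 2.
Step 4: leaves = {6,7}. Remove smallest leaf 6, emit neighbor 1.
Step 5: leaves = {1,7}. Remove smallest leaf 1, emit neighbor 2.
Done: 2 vertices remain (2, 7). Sequence = [3 2 2 1 2]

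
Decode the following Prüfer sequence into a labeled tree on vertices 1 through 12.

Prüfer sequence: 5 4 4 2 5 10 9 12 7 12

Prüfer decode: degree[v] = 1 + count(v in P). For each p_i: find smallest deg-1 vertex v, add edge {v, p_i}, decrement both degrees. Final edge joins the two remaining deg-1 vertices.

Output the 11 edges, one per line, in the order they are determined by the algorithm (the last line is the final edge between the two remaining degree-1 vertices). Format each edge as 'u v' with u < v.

Initial degrees: {1:1, 2:2, 3:1, 4:3, 5:3, 6:1, 7:2, 8:1, 9:2, 10:2, 11:1, 12:3}
Step 1: smallest deg-1 vertex = 1, p_1 = 5. Add edge {1,5}. Now deg[1]=0, deg[5]=2.
Step 2: smallest deg-1 vertex = 3, p_2 = 4. Add edge {3,4}. Now deg[3]=0, deg[4]=2.
Step 3: smallest deg-1 vertex = 6, p_3 = 4. Add edge {4,6}. Now deg[6]=0, deg[4]=1.
Step 4: smallest deg-1 vertex = 4, p_4 = 2. Add edge {2,4}. Now deg[4]=0, deg[2]=1.
Step 5: smallest deg-1 vertex = 2, p_5 = 5. Add edge {2,5}. Now deg[2]=0, deg[5]=1.
Step 6: smallest deg-1 vertex = 5, p_6 = 10. Add edge {5,10}. Now deg[5]=0, deg[10]=1.
Step 7: smallest deg-1 vertex = 8, p_7 = 9. Add edge {8,9}. Now deg[8]=0, deg[9]=1.
Step 8: smallest deg-1 vertex = 9, p_8 = 12. Add edge {9,12}. Now deg[9]=0, deg[12]=2.
Step 9: smallest deg-1 vertex = 10, p_9 = 7. Add edge {7,10}. Now deg[10]=0, deg[7]=1.
Step 10: smallest deg-1 vertex = 7, p_10 = 12. Add edge {7,12}. Now deg[7]=0, deg[12]=1.
Final: two remaining deg-1 vertices are 11, 12. Add edge {11,12}.

Answer: 1 5
3 4
4 6
2 4
2 5
5 10
8 9
9 12
7 10
7 12
11 12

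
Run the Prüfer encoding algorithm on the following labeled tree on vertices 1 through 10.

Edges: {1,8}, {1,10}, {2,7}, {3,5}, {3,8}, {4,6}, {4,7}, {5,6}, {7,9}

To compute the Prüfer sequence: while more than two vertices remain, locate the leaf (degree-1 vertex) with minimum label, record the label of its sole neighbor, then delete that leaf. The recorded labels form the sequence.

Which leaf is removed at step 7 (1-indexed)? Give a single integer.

Step 1: current leaves = {2,9,10}. Remove leaf 2 (neighbor: 7).
Step 2: current leaves = {9,10}. Remove leaf 9 (neighbor: 7).
Step 3: current leaves = {7,10}. Remove leaf 7 (neighbor: 4).
Step 4: current leaves = {4,10}. Remove leaf 4 (neighbor: 6).
Step 5: current leaves = {6,10}. Remove leaf 6 (neighbor: 5).
Step 6: current leaves = {5,10}. Remove leaf 5 (neighbor: 3).
Step 7: current leaves = {3,10}. Remove leaf 3 (neighbor: 8).

Answer: 3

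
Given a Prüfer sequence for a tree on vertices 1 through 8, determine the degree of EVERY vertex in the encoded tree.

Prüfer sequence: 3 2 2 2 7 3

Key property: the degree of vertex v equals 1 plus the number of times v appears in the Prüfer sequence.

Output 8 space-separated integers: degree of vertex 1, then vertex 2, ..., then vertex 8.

p_1 = 3: count[3] becomes 1
p_2 = 2: count[2] becomes 1
p_3 = 2: count[2] becomes 2
p_4 = 2: count[2] becomes 3
p_5 = 7: count[7] becomes 1
p_6 = 3: count[3] becomes 2
Degrees (1 + count): deg[1]=1+0=1, deg[2]=1+3=4, deg[3]=1+2=3, deg[4]=1+0=1, deg[5]=1+0=1, deg[6]=1+0=1, deg[7]=1+1=2, deg[8]=1+0=1

Answer: 1 4 3 1 1 1 2 1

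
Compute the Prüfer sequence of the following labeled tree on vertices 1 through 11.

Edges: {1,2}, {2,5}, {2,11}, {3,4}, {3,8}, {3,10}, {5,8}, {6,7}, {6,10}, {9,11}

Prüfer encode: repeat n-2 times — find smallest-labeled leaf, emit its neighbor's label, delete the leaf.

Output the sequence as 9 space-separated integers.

Step 1: leaves = {1,4,7,9}. Remove smallest leaf 1, emit neighbor 2.
Step 2: leaves = {4,7,9}. Remove smallest leaf 4, emit neighbor 3.
Step 3: leaves = {7,9}. Remove smallest leaf 7, emit neighbor 6.
Step 4: leaves = {6,9}. Remove smallest leaf 6, emit neighbor 10.
Step 5: leaves = {9,10}. Remove smallest leaf 9, emit neighbor 11.
Step 6: leaves = {10,11}. Remove smallest leaf 10, emit neighbor 3.
Step 7: leaves = {3,11}. Remove smallest leaf 3, emit neighbor 8.
Step 8: leaves = {8,11}. Remove smallest leaf 8, emit neighbor 5.
Step 9: leaves = {5,11}. Remove smallest leaf 5, emit neighbor 2.
Done: 2 vertices remain (2, 11). Sequence = [2 3 6 10 11 3 8 5 2]

Answer: 2 3 6 10 11 3 8 5 2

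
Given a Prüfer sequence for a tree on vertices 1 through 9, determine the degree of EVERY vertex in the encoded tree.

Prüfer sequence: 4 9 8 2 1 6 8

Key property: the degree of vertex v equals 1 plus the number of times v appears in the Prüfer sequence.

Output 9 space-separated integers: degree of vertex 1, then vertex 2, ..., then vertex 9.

p_1 = 4: count[4] becomes 1
p_2 = 9: count[9] becomes 1
p_3 = 8: count[8] becomes 1
p_4 = 2: count[2] becomes 1
p_5 = 1: count[1] becomes 1
p_6 = 6: count[6] becomes 1
p_7 = 8: count[8] becomes 2
Degrees (1 + count): deg[1]=1+1=2, deg[2]=1+1=2, deg[3]=1+0=1, deg[4]=1+1=2, deg[5]=1+0=1, deg[6]=1+1=2, deg[7]=1+0=1, deg[8]=1+2=3, deg[9]=1+1=2

Answer: 2 2 1 2 1 2 1 3 2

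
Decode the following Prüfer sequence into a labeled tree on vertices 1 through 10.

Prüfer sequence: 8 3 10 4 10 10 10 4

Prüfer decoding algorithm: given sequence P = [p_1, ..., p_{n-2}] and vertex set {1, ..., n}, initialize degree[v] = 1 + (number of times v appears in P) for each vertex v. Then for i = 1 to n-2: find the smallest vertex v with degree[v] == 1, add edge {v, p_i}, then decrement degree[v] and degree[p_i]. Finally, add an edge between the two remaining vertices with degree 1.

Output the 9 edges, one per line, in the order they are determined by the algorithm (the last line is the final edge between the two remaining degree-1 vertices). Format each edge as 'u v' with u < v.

Answer: 1 8
2 3
3 10
4 5
6 10
7 10
8 10
4 9
4 10

Derivation:
Initial degrees: {1:1, 2:1, 3:2, 4:3, 5:1, 6:1, 7:1, 8:2, 9:1, 10:5}
Step 1: smallest deg-1 vertex = 1, p_1 = 8. Add edge {1,8}. Now deg[1]=0, deg[8]=1.
Step 2: smallest deg-1 vertex = 2, p_2 = 3. Add edge {2,3}. Now deg[2]=0, deg[3]=1.
Step 3: smallest deg-1 vertex = 3, p_3 = 10. Add edge {3,10}. Now deg[3]=0, deg[10]=4.
Step 4: smallest deg-1 vertex = 5, p_4 = 4. Add edge {4,5}. Now deg[5]=0, deg[4]=2.
Step 5: smallest deg-1 vertex = 6, p_5 = 10. Add edge {6,10}. Now deg[6]=0, deg[10]=3.
Step 6: smallest deg-1 vertex = 7, p_6 = 10. Add edge {7,10}. Now deg[7]=0, deg[10]=2.
Step 7: smallest deg-1 vertex = 8, p_7 = 10. Add edge {8,10}. Now deg[8]=0, deg[10]=1.
Step 8: smallest deg-1 vertex = 9, p_8 = 4. Add edge {4,9}. Now deg[9]=0, deg[4]=1.
Final: two remaining deg-1 vertices are 4, 10. Add edge {4,10}.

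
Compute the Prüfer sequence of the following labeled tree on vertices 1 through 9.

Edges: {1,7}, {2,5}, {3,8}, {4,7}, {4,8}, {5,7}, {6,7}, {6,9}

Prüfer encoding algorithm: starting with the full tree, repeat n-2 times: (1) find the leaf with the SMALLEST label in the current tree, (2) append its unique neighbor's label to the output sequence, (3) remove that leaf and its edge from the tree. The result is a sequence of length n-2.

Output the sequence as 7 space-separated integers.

Answer: 7 5 8 7 4 7 6

Derivation:
Step 1: leaves = {1,2,3,9}. Remove smallest leaf 1, emit neighbor 7.
Step 2: leaves = {2,3,9}. Remove smallest leaf 2, emit neighbor 5.
Step 3: leaves = {3,5,9}. Remove smallest leaf 3, emit neighbor 8.
Step 4: leaves = {5,8,9}. Remove smallest leaf 5, emit neighbor 7.
Step 5: leaves = {8,9}. Remove smallest leaf 8, emit neighbor 4.
Step 6: leaves = {4,9}. Remove smallest leaf 4, emit neighbor 7.
Step 7: leaves = {7,9}. Remove smallest leaf 7, emit neighbor 6.
Done: 2 vertices remain (6, 9). Sequence = [7 5 8 7 4 7 6]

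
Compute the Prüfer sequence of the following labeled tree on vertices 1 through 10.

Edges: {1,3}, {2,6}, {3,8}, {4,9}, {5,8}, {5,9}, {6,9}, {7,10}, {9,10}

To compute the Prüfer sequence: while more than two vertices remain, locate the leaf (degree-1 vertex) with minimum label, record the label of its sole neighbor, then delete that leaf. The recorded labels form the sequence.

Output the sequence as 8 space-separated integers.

Answer: 3 6 8 9 9 10 5 9

Derivation:
Step 1: leaves = {1,2,4,7}. Remove smallest leaf 1, emit neighbor 3.
Step 2: leaves = {2,3,4,7}. Remove smallest leaf 2, emit neighbor 6.
Step 3: leaves = {3,4,6,7}. Remove smallest leaf 3, emit neighbor 8.
Step 4: leaves = {4,6,7,8}. Remove smallest leaf 4, emit neighbor 9.
Step 5: leaves = {6,7,8}. Remove smallest leaf 6, emit neighbor 9.
Step 6: leaves = {7,8}. Remove smallest leaf 7, emit neighbor 10.
Step 7: leaves = {8,10}. Remove smallest leaf 8, emit neighbor 5.
Step 8: leaves = {5,10}. Remove smallest leaf 5, emit neighbor 9.
Done: 2 vertices remain (9, 10). Sequence = [3 6 8 9 9 10 5 9]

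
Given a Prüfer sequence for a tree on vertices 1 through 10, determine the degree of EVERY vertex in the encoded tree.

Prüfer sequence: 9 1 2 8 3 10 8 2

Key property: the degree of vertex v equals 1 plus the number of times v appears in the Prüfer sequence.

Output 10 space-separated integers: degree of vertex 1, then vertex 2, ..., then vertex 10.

Answer: 2 3 2 1 1 1 1 3 2 2

Derivation:
p_1 = 9: count[9] becomes 1
p_2 = 1: count[1] becomes 1
p_3 = 2: count[2] becomes 1
p_4 = 8: count[8] becomes 1
p_5 = 3: count[3] becomes 1
p_6 = 10: count[10] becomes 1
p_7 = 8: count[8] becomes 2
p_8 = 2: count[2] becomes 2
Degrees (1 + count): deg[1]=1+1=2, deg[2]=1+2=3, deg[3]=1+1=2, deg[4]=1+0=1, deg[5]=1+0=1, deg[6]=1+0=1, deg[7]=1+0=1, deg[8]=1+2=3, deg[9]=1+1=2, deg[10]=1+1=2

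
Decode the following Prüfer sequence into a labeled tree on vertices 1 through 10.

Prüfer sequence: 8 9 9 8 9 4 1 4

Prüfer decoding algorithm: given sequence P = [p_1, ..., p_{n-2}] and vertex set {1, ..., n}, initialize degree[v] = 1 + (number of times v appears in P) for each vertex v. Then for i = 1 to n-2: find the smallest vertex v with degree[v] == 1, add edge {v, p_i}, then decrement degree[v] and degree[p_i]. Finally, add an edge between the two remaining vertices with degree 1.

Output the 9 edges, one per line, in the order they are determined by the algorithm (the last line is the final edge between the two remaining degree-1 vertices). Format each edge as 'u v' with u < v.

Initial degrees: {1:2, 2:1, 3:1, 4:3, 5:1, 6:1, 7:1, 8:3, 9:4, 10:1}
Step 1: smallest deg-1 vertex = 2, p_1 = 8. Add edge {2,8}. Now deg[2]=0, deg[8]=2.
Step 2: smallest deg-1 vertex = 3, p_2 = 9. Add edge {3,9}. Now deg[3]=0, deg[9]=3.
Step 3: smallest deg-1 vertex = 5, p_3 = 9. Add edge {5,9}. Now deg[5]=0, deg[9]=2.
Step 4: smallest deg-1 vertex = 6, p_4 = 8. Add edge {6,8}. Now deg[6]=0, deg[8]=1.
Step 5: smallest deg-1 vertex = 7, p_5 = 9. Add edge {7,9}. Now deg[7]=0, deg[9]=1.
Step 6: smallest deg-1 vertex = 8, p_6 = 4. Add edge {4,8}. Now deg[8]=0, deg[4]=2.
Step 7: smallest deg-1 vertex = 9, p_7 = 1. Add edge {1,9}. Now deg[9]=0, deg[1]=1.
Step 8: smallest deg-1 vertex = 1, p_8 = 4. Add edge {1,4}. Now deg[1]=0, deg[4]=1.
Final: two remaining deg-1 vertices are 4, 10. Add edge {4,10}.

Answer: 2 8
3 9
5 9
6 8
7 9
4 8
1 9
1 4
4 10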